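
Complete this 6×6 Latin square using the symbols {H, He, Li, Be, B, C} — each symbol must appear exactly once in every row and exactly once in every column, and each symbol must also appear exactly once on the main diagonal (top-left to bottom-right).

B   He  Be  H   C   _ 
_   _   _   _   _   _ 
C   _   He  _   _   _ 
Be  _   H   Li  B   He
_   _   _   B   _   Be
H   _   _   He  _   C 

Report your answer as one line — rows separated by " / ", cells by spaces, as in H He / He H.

(r1,c6): row 1 has {H,He,Be,B,C}; column 6 has {He,Be,C}, so it must be Li.
(r3,c4): row 3 has {He,C}; column 4 has {H,He,Li,B}, so it must be Be.
(r4,c2): row 4 has {H,He,Li,Be,B}; column 2 has {He}, so it must be C.
(r5,c5): row 5 has {Be,B}; column 5 has {B,C}; the diagonal has {He,Li,B,C}, so it must be H.
(r2,c2): row 2 is empty so far; column 2 has {He,C}; the diagonal has {H,He,Li,B,C}, so it must be Be.
(r2,c4): row 2 has {Be}; column 4 has {H,He,Li,Be,B}, so it must be C.
(r3,c5): row 3 has {He,Be,C}; column 5 has {H,B,C}, so it must be Li.
(r5,c2): row 5 has {H,Be,B}; column 2 has {He,Be,C}, so it must be Li.
(r5,c3): row 5 has {H,Li,Be,B}; column 3 has {H,He,Be}, so it must be C.
(r6,c2): row 6 has {H,He,C}; column 2 has {He,Li,Be,C}, so it must be B.
(r6,c3): row 6 has {H,He,B,C}; column 3 has {H,He,Be,C}, so it must be Li.
(r6,c5): row 6 has {H,He,Li,B,C}; column 5 has {H,Li,B,C}, so it must be Be.
(r2,c3): row 2 has {Be,C}; column 3 has {H,He,Li,Be,C}, so it must be B.
(r2,c5): row 2 has {Be,B,C}; column 5 has {H,Li,Be,B,C}, so it must be He.
(r2,c6): row 2 has {He,Be,B,C}; column 6 has {He,Li,Be,C}, so it must be H.
(r3,c2): row 3 has {He,Li,Be,C}; column 2 has {He,Li,Be,B,C}, so it must be H.
(r3,c6): row 3 has {H,He,Li,Be,C}; column 6 has {H,He,Li,Be,C}, so it must be B.
(r5,c1): row 5 has {H,Li,Be,B,C}; column 1 has {H,Be,B,C}, so it must be He.
(r2,c1): row 2 has {H,He,Be,B,C}; column 1 has {H,He,Be,B,C}, so it must be Li.

B He Be H C Li / Li Be B C He H / C H He Be Li B / Be C H Li B He / He Li C B H Be / H B Li He Be C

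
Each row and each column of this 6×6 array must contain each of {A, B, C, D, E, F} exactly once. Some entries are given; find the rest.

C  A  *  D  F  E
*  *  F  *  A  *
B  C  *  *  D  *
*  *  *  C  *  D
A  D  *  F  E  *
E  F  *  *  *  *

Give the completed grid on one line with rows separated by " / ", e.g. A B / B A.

C A B D F E / D B F E A C / B C E A D F / F E A C B D / A D C F E B / E F D B C A

(r1,c3) = B
(r2,c1) = D
(r4,c1) = F
(r4,c5) = B
(r5,c3) = C
(r5,c6) = B
(r6,c5) = C
(r6,c6) = A
(r2,c6) = C
(r3,c6) = F
(r4,c2) = E
(r4,c3) = A
(r6,c3) = D
(r6,c4) = B
(r2,c2) = B
(r2,c4) = E
(r3,c3) = E
(r3,c4) = A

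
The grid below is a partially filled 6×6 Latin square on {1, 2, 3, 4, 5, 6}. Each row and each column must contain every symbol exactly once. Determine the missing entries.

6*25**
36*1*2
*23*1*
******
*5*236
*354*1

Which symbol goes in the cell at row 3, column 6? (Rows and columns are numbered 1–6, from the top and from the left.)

4

(r1,c5) = 4
(r1,c6) = 3
(r2,c3) = 4
(r2,c5) = 5
(r3,c4) = 6
(r4,c4) = 3
(r5,c3) = 1
(r6,c1) = 2
(r6,c5) = 6
(r1,c2) = 1
(r4,c2) = 4
(r4,c3) = 6
(r4,c5) = 2
(r4,c6) = 5
(r5,c1) = 4
(r3,c1) = 5
(r3,c6) = 4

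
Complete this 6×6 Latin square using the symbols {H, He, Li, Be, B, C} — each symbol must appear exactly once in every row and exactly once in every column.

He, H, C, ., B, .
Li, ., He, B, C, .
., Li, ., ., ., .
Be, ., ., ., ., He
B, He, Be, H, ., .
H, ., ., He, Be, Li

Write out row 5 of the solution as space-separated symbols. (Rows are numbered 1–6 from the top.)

B He Be H Li C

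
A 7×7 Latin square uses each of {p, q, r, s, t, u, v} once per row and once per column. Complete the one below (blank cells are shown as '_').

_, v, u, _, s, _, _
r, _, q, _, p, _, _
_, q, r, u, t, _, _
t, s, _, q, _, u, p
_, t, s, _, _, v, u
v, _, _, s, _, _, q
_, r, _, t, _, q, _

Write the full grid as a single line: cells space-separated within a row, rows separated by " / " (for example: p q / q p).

q v u p s t r / r u q v p s t / s q r u t p v / t s v q r u p / p t s r q v u / v p t s u r q / u r p t v q s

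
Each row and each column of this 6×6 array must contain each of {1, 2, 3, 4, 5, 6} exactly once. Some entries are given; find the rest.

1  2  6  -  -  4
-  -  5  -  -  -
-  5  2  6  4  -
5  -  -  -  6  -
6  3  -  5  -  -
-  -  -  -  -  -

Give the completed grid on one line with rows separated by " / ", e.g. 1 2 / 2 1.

1 2 6 3 5 4 / 2 1 5 4 3 6 / 3 5 2 6 4 1 / 5 4 1 2 6 3 / 6 3 4 5 1 2 / 4 6 3 1 2 5

Cell (r1,c4): row 1 has {1,2,4,6}; column 4 has {5,6} → 3.
Cell (r1,c5): row 1 has {1,2,3,4,6}; column 5 has {4,6} → 5.
Cell (r3,c1): row 3 has {2,4,5,6}; column 1 has {1,5,6} → 3.
Cell (r3,c6): row 3 has {2,3,4,5,6}; column 6 has {4} → 1.
Cell (r5,c6): row 5 has {3,5,6}; column 6 has {1,4} → 2.
Cell (r4,c6): row 4 has {5,6}; column 6 has {1,2,4} → 3.
Cell (r5,c5): row 5 has {2,3,5,6}; column 5 has {4,5,6} → 1.
Cell (r2,c6): row 2 has {5}; column 6 has {1,2,3,4} → 6.
Cell (r5,c3): row 5 has {1,2,3,5,6}; column 3 has {2,5,6} → 4.
Cell (r6,c6): row 6 is empty so far; column 6 has {1,2,3,4,6} → 5.
Cell (r4,c3): row 4 has {3,5,6}; column 3 has {2,4,5,6} → 1.
Cell (r6,c3): row 6 has {5}; column 3 has {1,2,4,5,6} → 3.
Cell (r6,c5): row 6 has {3,5}; column 5 has {1,4,5,6} → 2.
Cell (r2,c5): row 2 has {5,6}; column 5 has {1,2,4,5,6} → 3.
Cell (r4,c2): row 4 has {1,3,5,6}; column 2 has {2,3,5} → 4.
Cell (r4,c4): row 4 has {1,3,4,5,6}; column 4 has {3,5,6} → 2.
Cell (r6,c1): row 6 has {2,3,5}; column 1 has {1,3,5,6} → 4.
Cell (r6,c4): row 6 has {2,3,4,5}; column 4 has {2,3,5,6} → 1.
Cell (r2,c1): row 2 has {3,5,6}; column 1 has {1,3,4,5,6} → 2.
Cell (r2,c2): row 2 has {2,3,5,6}; column 2 has {2,3,4,5} → 1.
Cell (r2,c4): row 2 has {1,2,3,5,6}; column 4 has {1,2,3,5,6} → 4.
Cell (r6,c2): row 6 has {1,2,3,4,5}; column 2 has {1,2,3,4,5} → 6.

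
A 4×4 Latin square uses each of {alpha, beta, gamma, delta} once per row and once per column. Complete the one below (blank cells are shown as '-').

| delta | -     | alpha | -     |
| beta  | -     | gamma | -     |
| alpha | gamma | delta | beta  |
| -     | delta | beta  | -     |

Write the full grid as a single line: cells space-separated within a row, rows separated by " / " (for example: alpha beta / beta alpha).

delta beta alpha gamma / beta alpha gamma delta / alpha gamma delta beta / gamma delta beta alpha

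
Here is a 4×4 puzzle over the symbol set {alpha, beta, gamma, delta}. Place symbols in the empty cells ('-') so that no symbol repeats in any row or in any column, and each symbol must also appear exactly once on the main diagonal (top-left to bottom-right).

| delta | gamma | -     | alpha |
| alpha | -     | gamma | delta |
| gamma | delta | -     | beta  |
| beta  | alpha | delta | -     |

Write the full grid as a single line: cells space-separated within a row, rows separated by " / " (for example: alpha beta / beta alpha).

delta gamma beta alpha / alpha beta gamma delta / gamma delta alpha beta / beta alpha delta gamma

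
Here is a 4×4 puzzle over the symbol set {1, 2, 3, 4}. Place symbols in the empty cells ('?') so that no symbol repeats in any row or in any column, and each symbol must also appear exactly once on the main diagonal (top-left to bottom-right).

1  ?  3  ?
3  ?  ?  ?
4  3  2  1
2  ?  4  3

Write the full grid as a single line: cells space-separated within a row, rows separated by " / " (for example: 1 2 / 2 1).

row 2 has {3}; column 2 has {3}; the diagonal has {1,2,3} — only 4 is left for (r2,c2).
row 2 has {3,4}; column 3 has {2,3,4} — only 1 is left for (r2,c3).
row 2 has {1,3,4}; column 4 has {1,3} — only 2 is left for (r2,c4).
row 4 has {2,3,4}; column 2 has {3,4} — only 1 is left for (r4,c2).
row 1 has {1,3}; column 2 has {1,3,4} — only 2 is left for (r1,c2).
row 1 has {1,2,3}; column 4 has {1,2,3} — only 4 is left for (r1,c4).

1 2 3 4 / 3 4 1 2 / 4 3 2 1 / 2 1 4 3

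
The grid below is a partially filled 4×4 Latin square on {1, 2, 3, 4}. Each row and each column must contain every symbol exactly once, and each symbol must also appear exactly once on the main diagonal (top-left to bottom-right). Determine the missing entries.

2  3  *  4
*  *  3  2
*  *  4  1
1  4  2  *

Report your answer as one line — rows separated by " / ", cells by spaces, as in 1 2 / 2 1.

(r1,c3) = 1
(r2,c1) = 4
(r2,c2) = 1
(r3,c1) = 3
(r3,c2) = 2
(r4,c4) = 3

2 3 1 4 / 4 1 3 2 / 3 2 4 1 / 1 4 2 3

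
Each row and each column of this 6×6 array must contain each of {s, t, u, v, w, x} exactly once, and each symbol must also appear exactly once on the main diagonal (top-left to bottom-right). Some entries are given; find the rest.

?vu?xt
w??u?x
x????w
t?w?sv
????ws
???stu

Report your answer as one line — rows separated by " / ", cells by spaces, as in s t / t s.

s v u w x t / w t s u v x / x s v t u w / t u w x s v / u x t v w s / v w x s t u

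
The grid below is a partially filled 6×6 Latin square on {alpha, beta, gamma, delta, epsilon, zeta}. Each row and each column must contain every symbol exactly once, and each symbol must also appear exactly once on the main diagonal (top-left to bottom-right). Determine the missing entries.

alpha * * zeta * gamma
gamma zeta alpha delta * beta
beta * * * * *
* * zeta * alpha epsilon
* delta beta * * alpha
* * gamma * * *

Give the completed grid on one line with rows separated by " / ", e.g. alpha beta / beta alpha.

(r2,c5) = epsilon
(r4,c1) = delta
(r5,c5) = gamma
(r6,c6) = delta
(r3,c3) = epsilon
(r3,c6) = zeta
(r4,c4) = beta
(r5,c4) = epsilon
(r6,c4) = alpha
(r1,c3) = delta
(r1,c5) = beta
(r3,c4) = gamma
(r3,c5) = delta
(r4,c2) = gamma
(r5,c1) = zeta
(r6,c1) = epsilon
(r6,c2) = beta
(r6,c5) = zeta
(r1,c2) = epsilon
(r3,c2) = alpha

alpha epsilon delta zeta beta gamma / gamma zeta alpha delta epsilon beta / beta alpha epsilon gamma delta zeta / delta gamma zeta beta alpha epsilon / zeta delta beta epsilon gamma alpha / epsilon beta gamma alpha zeta delta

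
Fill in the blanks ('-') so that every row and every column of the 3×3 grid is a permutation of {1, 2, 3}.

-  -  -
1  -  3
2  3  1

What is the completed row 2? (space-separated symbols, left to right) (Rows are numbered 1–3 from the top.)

1 2 3

Cell (r1,c1): row 1 is empty so far; column 1 has {1,2} → 3.
Cell (r1,c3): row 1 has {3}; column 3 has {1,3} → 2.
Cell (r2,c2): row 2 has {1,3}; column 2 has {3} → 2.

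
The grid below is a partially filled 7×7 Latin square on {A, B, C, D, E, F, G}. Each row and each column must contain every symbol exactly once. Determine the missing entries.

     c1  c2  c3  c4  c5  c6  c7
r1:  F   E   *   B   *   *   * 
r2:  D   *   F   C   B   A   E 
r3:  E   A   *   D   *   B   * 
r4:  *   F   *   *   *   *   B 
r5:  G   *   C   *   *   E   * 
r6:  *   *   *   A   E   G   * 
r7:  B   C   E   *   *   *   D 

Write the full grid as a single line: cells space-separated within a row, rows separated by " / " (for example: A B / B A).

F E A B C D G / D G F C B A E / E A G D F B C / A F D E G C B / G B C F D E A / C D B A E G F / B C E G A F D

(r2,c2): row 2 has {A,B,C,D,E,F}; column 2 has {A,C,E,F}, so it must be G.
(r3,c3): row 3 has {A,B,D,E}; column 3 has {C,E,F}, so it must be G.
(r5,c4): row 5 has {C,E,G}; column 4 has {A,B,C,D}, so it must be F.
(r5,c7): row 5 has {C,E,F,G}; column 7 has {B,D,E}, so it must be A.
(r6,c1): row 6 has {A,E,G}; column 1 has {B,D,E,F,G}, so it must be C.
(r6,c7): row 6 has {A,C,E,G}; column 7 has {A,B,D,E}, so it must be F.
(r7,c4): row 7 has {B,C,D,E}; column 4 has {A,B,C,D,F}, so it must be G.
(r7,c6): row 7 has {B,C,D,E,G}; column 6 has {A,B,E,G}, so it must be F.
(r3,c7): row 3 has {A,B,D,E,G}; column 7 has {A,B,D,E,F}, so it must be C.
(r4,c1): row 4 has {B,F}; column 1 has {B,C,D,E,F,G}, so it must be A.
(r4,c3): row 4 has {A,B,F}; column 3 has {C,E,F,G}, so it must be D.
(r4,c4): row 4 has {A,B,D,F}; column 4 has {A,B,C,D,F,G}, so it must be E.
(r4,c6): row 4 has {A,B,D,E,F}; column 6 has {A,B,E,F,G}, so it must be C.
(r5,c5): row 5 has {A,C,E,F,G}; column 5 has {B,E}, so it must be D.
(r6,c3): row 6 has {A,C,E,F,G}; column 3 has {C,D,E,F,G}, so it must be B.
(r7,c5): row 7 has {B,C,D,E,F,G}; column 5 has {B,D,E}, so it must be A.
(r1,c3): row 1 has {B,E,F}; column 3 has {B,C,D,E,F,G}, so it must be A.
(r1,c6): row 1 has {A,B,E,F}; column 6 has {A,B,C,E,F,G}, so it must be D.
(r1,c7): row 1 has {A,B,D,E,F}; column 7 has {A,B,C,D,E,F}, so it must be G.
(r3,c5): row 3 has {A,B,C,D,E,G}; column 5 has {A,B,D,E}, so it must be F.
(r4,c5): row 4 has {A,B,C,D,E,F}; column 5 has {A,B,D,E,F}, so it must be G.
(r5,c2): row 5 has {A,C,D,E,F,G}; column 2 has {A,C,E,F,G}, so it must be B.
(r6,c2): row 6 has {A,B,C,E,F,G}; column 2 has {A,B,C,E,F,G}, so it must be D.
(r1,c5): row 1 has {A,B,D,E,F,G}; column 5 has {A,B,D,E,F,G}, so it must be C.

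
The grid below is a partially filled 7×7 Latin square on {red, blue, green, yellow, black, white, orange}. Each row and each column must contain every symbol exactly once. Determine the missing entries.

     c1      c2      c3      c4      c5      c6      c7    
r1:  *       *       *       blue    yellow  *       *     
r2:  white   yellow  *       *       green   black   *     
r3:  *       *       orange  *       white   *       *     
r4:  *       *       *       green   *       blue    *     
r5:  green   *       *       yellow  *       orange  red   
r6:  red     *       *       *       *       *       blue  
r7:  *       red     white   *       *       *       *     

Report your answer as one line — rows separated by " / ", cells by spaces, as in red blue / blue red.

At row 2, column 7: row 2 has {green,yellow,black,white}; column 7 has {red,blue}; that leaves orange.
At row 2, column 4: row 2 has {green,yellow,black,white,orange}; column 4 has {blue,green,yellow}; that leaves red.
At row 3, column 4: row 3 has {white,orange}; column 4 has {red,blue,green,yellow}; that leaves black.
At row 7, column 4: row 7 has {red,white}; column 4 has {red,blue,green,yellow,black}; that leaves orange.
At row 2, column 3: row 2 has {red,green,yellow,black,white,orange}; column 3 has {white,orange}; that leaves blue.
At row 5, column 3: row 5 has {red,green,yellow,orange}; column 3 has {blue,white,orange}; that leaves black.
At row 5, column 5: row 5 has {red,green,yellow,black,orange}; column 5 has {green,yellow,white}; that leaves blue.
At row 6, column 4: row 6 has {red,blue}; column 4 has {red,blue,green,yellow,black,orange}; that leaves white.
At row 7, column 5: row 7 has {red,white,orange}; column 5 has {blue,green,yellow,white}; that leaves black.
At row 5, column 2: row 5 has {red,blue,green,yellow,black,orange}; column 2 has {red,yellow}; that leaves white.
At row 6, column 5: row 6 has {red,blue,white}; column 5 has {blue,green,yellow,black,white}; that leaves orange.
At row 4, column 5: row 4 has {blue,green}; column 5 has {blue,green,yellow,black,white,orange}; that leaves red.
At row 4, column 3: row 4 has {red,blue,green}; column 3 has {blue,black,white,orange}; that leaves yellow.
At row 6, column 3: row 6 has {red,blue,white,orange}; column 3 has {blue,yellow,black,white,orange}; that leaves green.
At row 6, column 6: row 6 has {red,blue,green,white,orange}; column 6 has {blue,black,orange}; that leaves yellow.
At row 7, column 6: row 7 has {red,black,white,orange}; column 6 has {blue,yellow,black,orange}; that leaves green.
At row 7, column 7: row 7 has {red,green,black,white,orange}; column 7 has {red,blue,orange}; that leaves yellow.
At row 1, column 3: row 1 has {blue,yellow}; column 3 has {blue,green,yellow,black,white,orange}; that leaves red.
At row 1, column 6: row 1 has {red,blue,yellow}; column 6 has {blue,green,yellow,black,orange}; that leaves white.
At row 3, column 6: row 3 has {black,white,orange}; column 6 has {blue,green,yellow,black,white,orange}; that leaves red.
At row 3, column 7: row 3 has {red,black,white,orange}; column 7 has {red,blue,yellow,orange}; that leaves green.
At row 6, column 2: row 6 has {red,blue,green,yellow,white,orange}; column 2 has {red,yellow,white}; that leaves black.
At row 7, column 1: row 7 has {red,green,yellow,black,white,orange}; column 1 has {red,green,white}; that leaves blue.
At row 1, column 7: row 1 has {red,blue,yellow,white}; column 7 has {red,blue,green,yellow,orange}; that leaves black.
At row 3, column 1: row 3 has {red,green,black,white,orange}; column 1 has {red,blue,green,white}; that leaves yellow.
At row 3, column 2: row 3 has {red,green,yellow,black,white,orange}; column 2 has {red,yellow,black,white}; that leaves blue.
At row 4, column 2: row 4 has {red,blue,green,yellow}; column 2 has {red,blue,yellow,black,white}; that leaves orange.
At row 4, column 7: row 4 has {red,blue,green,yellow,orange}; column 7 has {red,blue,green,yellow,black,orange}; that leaves white.
At row 1, column 1: row 1 has {red,blue,yellow,black,white}; column 1 has {red,blue,green,yellow,white}; that leaves orange.
At row 1, column 2: row 1 has {red,blue,yellow,black,white,orange}; column 2 has {red,blue,yellow,black,white,orange}; that leaves green.
At row 4, column 1: row 4 has {red,blue,green,yellow,white,orange}; column 1 has {red,blue,green,yellow,white,orange}; that leaves black.

orange green red blue yellow white black / white yellow blue red green black orange / yellow blue orange black white red green / black orange yellow green red blue white / green white black yellow blue orange red / red black green white orange yellow blue / blue red white orange black green yellow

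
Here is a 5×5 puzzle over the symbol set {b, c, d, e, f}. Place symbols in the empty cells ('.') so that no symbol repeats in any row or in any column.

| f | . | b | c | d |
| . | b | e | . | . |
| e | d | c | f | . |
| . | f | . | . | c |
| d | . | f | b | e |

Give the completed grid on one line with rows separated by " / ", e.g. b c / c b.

(r1,c2): row 1 has {b,c,d,f}; column 2 has {b,d,f}, so it must be e.
(r2,c1): row 2 has {b,e}; column 1 has {d,e,f}, so it must be c.
(r2,c4): row 2 has {b,c,e}; column 4 has {b,c,f}, so it must be d.
(r2,c5): row 2 has {b,c,d,e}; column 5 has {c,d,e}, so it must be f.
(r3,c5): row 3 has {c,d,e,f}; column 5 has {c,d,e,f}, so it must be b.
(r4,c1): row 4 has {c,f}; column 1 has {c,d,e,f}, so it must be b.
(r4,c3): row 4 has {b,c,f}; column 3 has {b,c,e,f}, so it must be d.
(r4,c4): row 4 has {b,c,d,f}; column 4 has {b,c,d,f}, so it must be e.
(r5,c2): row 5 has {b,d,e,f}; column 2 has {b,d,e,f}, so it must be c.

f e b c d / c b e d f / e d c f b / b f d e c / d c f b e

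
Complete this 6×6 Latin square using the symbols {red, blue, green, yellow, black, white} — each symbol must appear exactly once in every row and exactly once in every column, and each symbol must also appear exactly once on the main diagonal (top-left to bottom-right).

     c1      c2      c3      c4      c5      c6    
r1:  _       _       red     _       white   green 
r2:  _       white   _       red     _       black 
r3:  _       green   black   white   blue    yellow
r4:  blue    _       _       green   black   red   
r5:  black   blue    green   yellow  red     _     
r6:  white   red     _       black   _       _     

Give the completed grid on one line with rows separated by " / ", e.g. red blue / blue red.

(r1,c1) = yellow
(r1,c2) = black
(r1,c4) = blue
(r2,c1) = green
(r2,c5) = yellow
(r3,c1) = red
(r4,c2) = yellow
(r4,c3) = white
(r5,c6) = white
(r6,c5) = green
(r6,c6) = blue
(r2,c3) = blue
(r6,c3) = yellow

yellow black red blue white green / green white blue red yellow black / red green black white blue yellow / blue yellow white green black red / black blue green yellow red white / white red yellow black green blue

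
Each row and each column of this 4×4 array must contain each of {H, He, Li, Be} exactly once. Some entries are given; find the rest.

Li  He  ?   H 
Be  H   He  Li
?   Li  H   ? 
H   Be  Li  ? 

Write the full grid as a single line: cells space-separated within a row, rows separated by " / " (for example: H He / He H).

At row 1, column 3: row 1 has {H,He,Li}; column 3 has {H,He,Li}; that leaves Be.
At row 3, column 1: row 3 has {H,Li}; column 1 has {H,Li,Be}; that leaves He.
At row 3, column 4: row 3 has {H,He,Li}; column 4 has {H,Li}; that leaves Be.
At row 4, column 4: row 4 has {H,Li,Be}; column 4 has {H,Li,Be}; that leaves He.

Li He Be H / Be H He Li / He Li H Be / H Be Li He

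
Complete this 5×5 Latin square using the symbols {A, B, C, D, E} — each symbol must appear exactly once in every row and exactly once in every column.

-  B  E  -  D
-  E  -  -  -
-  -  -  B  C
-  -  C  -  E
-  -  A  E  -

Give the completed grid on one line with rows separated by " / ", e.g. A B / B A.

A B E C D / C E B D A / E A D B C / B D C A E / D C A E B

(r3,c3): row 3 has {B,C}; column 3 has {A,C,E}, so it must be D.
(r5,c5): row 5 has {A,E}; column 5 has {C,D,E}, so it must be B.
(r2,c3): row 2 has {E}; column 3 has {A,C,D,E}, so it must be B.
(r2,c5): row 2 has {B,E}; column 5 has {B,C,D,E}, so it must be A.
(r3,c2): row 3 has {B,C,D}; column 2 has {B,E}, so it must be A.
(r4,c2): row 4 has {C,E}; column 2 has {A,B,E}, so it must be D.
(r4,c4): row 4 has {C,D,E}; column 4 has {B,E}, so it must be A.
(r5,c2): row 5 has {A,B,E}; column 2 has {A,B,D,E}, so it must be C.
(r1,c4): row 1 has {B,D,E}; column 4 has {A,B,E}, so it must be C.
(r2,c4): row 2 has {A,B,E}; column 4 has {A,B,C,E}, so it must be D.
(r3,c1): row 3 has {A,B,C,D}; column 1 is empty so far, so it must be E.
(r4,c1): row 4 has {A,C,D,E}; column 1 has {E}, so it must be B.
(r5,c1): row 5 has {A,B,C,E}; column 1 has {B,E}, so it must be D.
(r1,c1): row 1 has {B,C,D,E}; column 1 has {B,D,E}, so it must be A.
(r2,c1): row 2 has {A,B,D,E}; column 1 has {A,B,D,E}, so it must be C.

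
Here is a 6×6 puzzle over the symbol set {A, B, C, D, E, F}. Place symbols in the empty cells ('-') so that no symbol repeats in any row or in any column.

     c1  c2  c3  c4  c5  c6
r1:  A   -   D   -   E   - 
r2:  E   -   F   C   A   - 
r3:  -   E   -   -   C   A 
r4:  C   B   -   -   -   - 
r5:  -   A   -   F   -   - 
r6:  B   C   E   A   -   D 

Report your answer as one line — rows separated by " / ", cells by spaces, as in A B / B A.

A F D B E C / E D F C A B / F E B D C A / C B A E D F / D A C F B E / B C E A F D

row 1 has {A,D,E}; column 2 has {A,B,C,E} — only F is left for (r1,c2).
row 1 has {A,D,E,F}; column 4 has {A,C,F} — only B is left for (r1,c4).
row 1 has {A,B,D,E,F}; column 6 has {A,D} — only C is left for (r1,c6).
row 2 has {A,C,E,F}; column 2 has {A,B,C,E,F} — only D is left for (r2,c2).
row 2 has {A,C,D,E,F}; column 6 has {A,C,D} — only B is left for (r2,c6).
row 3 has {A,C,E}; column 3 has {D,E,F} — only B is left for (r3,c3).
row 3 has {A,B,C,E}; column 4 has {A,B,C,F} — only D is left for (r3,c4).
row 4 has {B,C}; column 3 has {B,D,E,F} — only A is left for (r4,c3).
row 4 has {A,B,C}; column 4 has {A,B,C,D,F} — only E is left for (r4,c4).
row 4 has {A,B,C,E}; column 6 has {A,B,C,D} — only F is left for (r4,c6).
row 5 has {A,F}; column 1 has {A,B,C,E} — only D is left for (r5,c1).
row 5 has {A,D,F}; column 3 has {A,B,D,E,F} — only C is left for (r5,c3).
row 5 has {A,C,D,F}; column 5 has {A,C,E} — only B is left for (r5,c5).
row 5 has {A,B,C,D,F}; column 6 has {A,B,C,D,F} — only E is left for (r5,c6).
row 6 has {A,B,C,D,E}; column 5 has {A,B,C,E} — only F is left for (r6,c5).
row 3 has {A,B,C,D,E}; column 1 has {A,B,C,D,E} — only F is left for (r3,c1).
row 4 has {A,B,C,E,F}; column 5 has {A,B,C,E,F} — only D is left for (r4,c5).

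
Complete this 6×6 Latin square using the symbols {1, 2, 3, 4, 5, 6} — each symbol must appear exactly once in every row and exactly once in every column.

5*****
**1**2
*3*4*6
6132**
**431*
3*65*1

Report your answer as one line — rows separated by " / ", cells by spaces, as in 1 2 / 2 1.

5 4 2 1 6 3 / 4 5 1 6 3 2 / 1 3 5 4 2 6 / 6 1 3 2 5 4 / 2 6 4 3 1 5 / 3 2 6 5 4 1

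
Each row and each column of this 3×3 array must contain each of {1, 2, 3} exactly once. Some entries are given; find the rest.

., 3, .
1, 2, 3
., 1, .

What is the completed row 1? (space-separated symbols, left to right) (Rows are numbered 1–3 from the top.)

(r1,c1): row 1 has {3}; column 1 has {1}, so it must be 2.
(r1,c3): row 1 has {2,3}; column 3 has {3}, so it must be 1.

2 3 1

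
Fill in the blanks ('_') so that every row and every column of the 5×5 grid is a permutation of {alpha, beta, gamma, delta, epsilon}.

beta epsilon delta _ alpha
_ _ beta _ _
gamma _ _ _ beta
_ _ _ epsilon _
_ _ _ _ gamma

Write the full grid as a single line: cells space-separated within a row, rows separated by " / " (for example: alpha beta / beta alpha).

(r1,c4) = gamma
(r4,c5) = delta
(r2,c5) = epsilon
(r4,c1) = alpha
(r4,c3) = gamma
(r2,c1) = delta
(r2,c4) = alpha
(r3,c4) = delta
(r4,c2) = beta
(r5,c1) = epsilon
(r5,c3) = alpha
(r5,c4) = beta
(r2,c2) = gamma
(r3,c2) = alpha
(r3,c3) = epsilon
(r5,c2) = delta

beta epsilon delta gamma alpha / delta gamma beta alpha epsilon / gamma alpha epsilon delta beta / alpha beta gamma epsilon delta / epsilon delta alpha beta gamma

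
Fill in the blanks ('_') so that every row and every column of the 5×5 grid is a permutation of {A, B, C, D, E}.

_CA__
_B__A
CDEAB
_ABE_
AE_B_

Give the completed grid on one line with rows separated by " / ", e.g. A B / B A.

B C A D E / E B D C A / C D E A B / D A B E C / A E C B D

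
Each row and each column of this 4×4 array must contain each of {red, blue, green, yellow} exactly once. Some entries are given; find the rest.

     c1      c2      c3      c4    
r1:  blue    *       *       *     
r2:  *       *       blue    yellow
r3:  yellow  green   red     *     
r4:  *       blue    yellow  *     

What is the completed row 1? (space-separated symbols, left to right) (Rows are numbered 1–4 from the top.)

blue yellow green red

Cell (r1,c3): row 1 has {blue}; column 3 has {red,blue,yellow} → green.
Cell (r1,c4): row 1 has {blue,green}; column 4 has {yellow} → red.
Cell (r2,c2): row 2 has {blue,yellow}; column 2 has {blue,green} → red.
Cell (r3,c4): row 3 has {red,green,yellow}; column 4 has {red,yellow} → blue.
Cell (r4,c4): row 4 has {blue,yellow}; column 4 has {red,blue,yellow} → green.
Cell (r1,c2): row 1 has {red,blue,green}; column 2 has {red,blue,green} → yellow.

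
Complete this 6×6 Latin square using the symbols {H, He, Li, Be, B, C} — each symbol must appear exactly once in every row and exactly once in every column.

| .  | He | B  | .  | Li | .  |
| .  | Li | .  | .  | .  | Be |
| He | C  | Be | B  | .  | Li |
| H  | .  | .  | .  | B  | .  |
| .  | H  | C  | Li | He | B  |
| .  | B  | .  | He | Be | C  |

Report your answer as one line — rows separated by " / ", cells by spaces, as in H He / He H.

C He B Be Li H / B Li He H C Be / He C Be B H Li / H Be Li C B He / Be H C Li He B / Li B H He Be C

(r1,c6): row 1 has {He,Li,B}; column 6 has {Li,Be,B,C}, so it must be H.
(r3,c5): row 3 has {He,Li,Be,B,C}; column 5 has {He,Li,Be,B}, so it must be H.
(r4,c2): row 4 has {H,B}; column 2 has {H,He,Li,B,C}, so it must be Be.
(r4,c4): row 4 has {H,Be,B}; column 4 has {He,Li,B}, so it must be C.
(r4,c6): row 4 has {H,Be,B,C}; column 6 has {H,Li,Be,B,C}, so it must be He.
(r5,c1): row 5 has {H,He,Li,B,C}; column 1 has {H,He}, so it must be Be.
(r6,c1): row 6 has {He,Be,B,C}; column 1 has {H,He,Be}, so it must be Li.
(r6,c3): row 6 has {He,Li,Be,B,C}; column 3 has {Be,B,C}, so it must be H.
(r1,c1): row 1 has {H,He,Li,B}; column 1 has {H,He,Li,Be}, so it must be C.
(r1,c4): row 1 has {H,He,Li,B,C}; column 4 has {He,Li,B,C}, so it must be Be.
(r2,c1): row 2 has {Li,Be}; column 1 has {H,He,Li,Be,C}, so it must be B.
(r2,c3): row 2 has {Li,Be,B}; column 3 has {H,Be,B,C}, so it must be He.
(r2,c4): row 2 has {He,Li,Be,B}; column 4 has {He,Li,Be,B,C}, so it must be H.
(r2,c5): row 2 has {H,He,Li,Be,B}; column 5 has {H,He,Li,Be,B}, so it must be C.
(r4,c3): row 4 has {H,He,Be,B,C}; column 3 has {H,He,Be,B,C}, so it must be Li.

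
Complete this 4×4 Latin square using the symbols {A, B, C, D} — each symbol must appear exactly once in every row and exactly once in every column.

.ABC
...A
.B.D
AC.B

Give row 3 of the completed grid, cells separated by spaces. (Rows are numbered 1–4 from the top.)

C B A D

(r1,c1) = D
(r2,c2) = D
(r2,c3) = C
(r3,c1) = C
(r3,c3) = A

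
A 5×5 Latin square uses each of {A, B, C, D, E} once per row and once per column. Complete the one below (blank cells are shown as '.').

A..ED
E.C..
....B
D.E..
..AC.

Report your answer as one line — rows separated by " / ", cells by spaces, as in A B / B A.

A C B E D / E B C D A / C E D A B / D A E B C / B D A C E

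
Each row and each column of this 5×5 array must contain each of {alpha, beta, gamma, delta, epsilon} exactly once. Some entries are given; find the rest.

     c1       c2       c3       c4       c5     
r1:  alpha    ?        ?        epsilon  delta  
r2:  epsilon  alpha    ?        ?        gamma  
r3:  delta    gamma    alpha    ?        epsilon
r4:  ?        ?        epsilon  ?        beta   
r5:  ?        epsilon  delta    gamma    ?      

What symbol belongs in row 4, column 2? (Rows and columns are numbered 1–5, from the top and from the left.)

row 1 has {alpha,delta,epsilon}; column 2 has {alpha,gamma,epsilon} — only beta is left for (r1,c2).
row 1 has {alpha,beta,delta,epsilon}; column 3 has {alpha,delta,epsilon} — only gamma is left for (r1,c3).
row 2 has {alpha,gamma,epsilon}; column 3 has {alpha,gamma,delta,epsilon} — only beta is left for (r2,c3).
row 2 has {alpha,beta,gamma,epsilon}; column 4 has {gamma,epsilon} — only delta is left for (r2,c4).
row 3 has {alpha,gamma,delta,epsilon}; column 4 has {gamma,delta,epsilon} — only beta is left for (r3,c4).
row 4 has {beta,epsilon}; column 1 has {alpha,delta,epsilon} — only gamma is left for (r4,c1).
row 4 has {beta,gamma,epsilon}; column 2 has {alpha,beta,gamma,epsilon} — only delta is left for (r4,c2).

delta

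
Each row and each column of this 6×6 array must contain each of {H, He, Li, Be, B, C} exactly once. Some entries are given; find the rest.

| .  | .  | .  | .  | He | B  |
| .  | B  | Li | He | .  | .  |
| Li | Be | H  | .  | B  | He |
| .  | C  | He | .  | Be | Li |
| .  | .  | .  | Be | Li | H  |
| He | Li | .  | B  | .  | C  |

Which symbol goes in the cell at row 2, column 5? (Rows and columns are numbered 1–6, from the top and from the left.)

C

At row 1, column 2: row 1 has {He,B}; column 2 has {Li,Be,B,C}; that leaves H.
At row 2, column 6: row 2 has {He,Li,B}; column 6 has {H,He,Li,B,C}; that leaves Be.
At row 3, column 4: row 3 has {H,He,Li,Be,B}; column 4 has {He,Be,B}; that leaves C.
At row 4, column 4: row 4 has {He,Li,Be,C}; column 4 has {He,Be,B,C}; that leaves H.
At row 5, column 2: row 5 has {H,Li,Be}; column 2 has {H,Li,Be,B,C}; that leaves He.
At row 6, column 3: row 6 has {He,Li,B,C}; column 3 has {H,He,Li}; that leaves Be.
At row 6, column 5: row 6 has {He,Li,Be,B,C}; column 5 has {He,Li,Be,B}; that leaves H.
At row 1, column 3: row 1 has {H,He,B}; column 3 has {H,He,Li,Be}; that leaves C.
At row 1, column 4: row 1 has {H,He,B,C}; column 4 has {H,He,Be,B,C}; that leaves Li.
At row 2, column 5: row 2 has {He,Li,Be,B}; column 5 has {H,He,Li,Be,B}; that leaves C.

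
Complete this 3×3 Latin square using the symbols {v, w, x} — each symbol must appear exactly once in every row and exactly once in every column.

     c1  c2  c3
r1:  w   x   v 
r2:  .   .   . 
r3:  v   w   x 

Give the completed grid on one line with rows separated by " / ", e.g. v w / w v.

w x v / x v w / v w x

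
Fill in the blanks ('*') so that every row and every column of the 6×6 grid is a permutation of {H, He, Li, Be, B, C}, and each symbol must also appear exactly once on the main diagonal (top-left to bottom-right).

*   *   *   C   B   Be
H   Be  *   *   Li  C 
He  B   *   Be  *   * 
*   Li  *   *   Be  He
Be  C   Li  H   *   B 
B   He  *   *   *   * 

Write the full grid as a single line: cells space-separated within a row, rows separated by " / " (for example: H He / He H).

Li H He C B Be / H Be B He Li C / He B C Be H Li / C Li H B Be He / Be C Li H He B / B He Be Li C H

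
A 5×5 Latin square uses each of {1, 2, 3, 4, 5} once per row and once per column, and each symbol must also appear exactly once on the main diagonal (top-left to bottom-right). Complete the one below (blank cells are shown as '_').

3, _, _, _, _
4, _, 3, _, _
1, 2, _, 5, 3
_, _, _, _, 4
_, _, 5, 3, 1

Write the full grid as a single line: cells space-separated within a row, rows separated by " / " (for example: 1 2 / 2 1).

3 1 2 4 5 / 4 5 3 1 2 / 1 2 4 5 3 / 5 3 1 2 4 / 2 4 5 3 1

row 2 has {3,4}; column 2 has {2}; the diagonal has {1,3} — only 5 is left for (r2,c2).
row 2 has {3,4,5}; column 5 has {1,3,4} — only 2 is left for (r2,c5).
row 3 has {1,2,3,5}; column 3 has {3,5}; the diagonal has {1,3,5} — only 4 is left for (r3,c3).
row 4 has {4}; column 4 has {3,5}; the diagonal has {1,3,4,5} — only 2 is left for (r4,c4).
row 5 has {1,3,5}; column 1 has {1,3,4} — only 2 is left for (r5,c1).
row 5 has {1,2,3,5}; column 2 has {2,5} — only 4 is left for (r5,c2).
row 1 has {3}; column 2 has {2,4,5} — only 1 is left for (r1,c2).
row 1 has {1,3}; column 3 has {3,4,5} — only 2 is left for (r1,c3).
row 1 has {1,2,3}; column 4 has {2,3,5} — only 4 is left for (r1,c4).
row 1 has {1,2,3,4}; column 5 has {1,2,3,4} — only 5 is left for (r1,c5).
row 2 has {2,3,4,5}; column 4 has {2,3,4,5} — only 1 is left for (r2,c4).
row 4 has {2,4}; column 1 has {1,2,3,4} — only 5 is left for (r4,c1).
row 4 has {2,4,5}; column 2 has {1,2,4,5} — only 3 is left for (r4,c2).
row 4 has {2,3,4,5}; column 3 has {2,3,4,5} — only 1 is left for (r4,c3).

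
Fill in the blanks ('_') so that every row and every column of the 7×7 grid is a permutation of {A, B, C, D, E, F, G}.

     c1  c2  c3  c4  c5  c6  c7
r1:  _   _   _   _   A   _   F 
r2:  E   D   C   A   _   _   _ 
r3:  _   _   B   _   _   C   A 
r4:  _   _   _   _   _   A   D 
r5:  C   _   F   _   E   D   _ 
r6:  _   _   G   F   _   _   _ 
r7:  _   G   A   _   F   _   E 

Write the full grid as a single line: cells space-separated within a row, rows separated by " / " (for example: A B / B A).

B C D E A G F / E D C A B F G / F E B D G C A / G F E B C A D / C A F G E D B / A B G F D E C / D G A C F B E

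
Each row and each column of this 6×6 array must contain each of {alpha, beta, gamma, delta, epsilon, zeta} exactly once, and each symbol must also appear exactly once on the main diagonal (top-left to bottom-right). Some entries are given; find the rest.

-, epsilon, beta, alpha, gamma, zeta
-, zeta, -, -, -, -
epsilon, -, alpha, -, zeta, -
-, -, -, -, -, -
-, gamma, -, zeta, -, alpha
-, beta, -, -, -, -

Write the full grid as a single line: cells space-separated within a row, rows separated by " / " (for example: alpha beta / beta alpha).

delta epsilon beta alpha gamma zeta / alpha zeta gamma epsilon beta delta / epsilon delta alpha gamma zeta beta / gamma alpha zeta beta delta epsilon / beta gamma delta zeta epsilon alpha / zeta beta epsilon delta alpha gamma

(r1,c1): row 1 has {alpha,beta,gamma,epsilon,zeta}; column 1 has {epsilon}; the diagonal has {alpha,zeta}, so it must be delta.
(r3,c2): row 3 has {alpha,epsilon,zeta}; column 2 has {beta,gamma,epsilon,zeta}, so it must be delta.
(r4,c2): row 4 is empty so far; column 2 has {beta,gamma,delta,epsilon,zeta}, so it must be alpha.
(r5,c1): row 5 has {alpha,gamma,zeta}; column 1 has {delta,epsilon}, so it must be beta.
(r5,c5): row 5 has {alpha,beta,gamma,zeta}; column 5 has {gamma,zeta}; the diagonal has {alpha,delta,zeta}, so it must be epsilon.
(r6,c6): row 6 has {beta}; column 6 has {alpha,zeta}; the diagonal has {alpha,delta,epsilon,zeta}, so it must be gamma.
(r3,c6): row 3 has {alpha,delta,epsilon,zeta}; column 6 has {alpha,gamma,zeta}, so it must be beta.
(r4,c4): row 4 has {alpha}; column 4 has {alpha,zeta}; the diagonal has {alpha,gamma,delta,epsilon,zeta}, so it must be beta.
(r4,c5): row 4 has {alpha,beta}; column 5 has {gamma,epsilon,zeta}, so it must be delta.
(r4,c6): row 4 has {alpha,beta,delta}; column 6 has {alpha,beta,gamma,zeta}, so it must be epsilon.
(r5,c3): row 5 has {alpha,beta,gamma,epsilon,zeta}; column 3 has {alpha,beta}, so it must be delta.
(r6,c5): row 6 has {beta,gamma}; column 5 has {gamma,delta,epsilon,zeta}, so it must be alpha.
(r2,c5): row 2 has {zeta}; column 5 has {alpha,gamma,delta,epsilon,zeta}, so it must be beta.
(r2,c6): row 2 has {beta,zeta}; column 6 has {alpha,beta,gamma,epsilon,zeta}, so it must be delta.
(r3,c4): row 3 has {alpha,beta,delta,epsilon,zeta}; column 4 has {alpha,beta,zeta}, so it must be gamma.
(r6,c1): row 6 has {alpha,beta,gamma}; column 1 has {beta,delta,epsilon}, so it must be zeta.
(r6,c3): row 6 has {alpha,beta,gamma,zeta}; column 3 has {alpha,beta,delta}, so it must be epsilon.
(r6,c4): row 6 has {alpha,beta,gamma,epsilon,zeta}; column 4 has {alpha,beta,gamma,zeta}, so it must be delta.
(r2,c3): row 2 has {beta,delta,zeta}; column 3 has {alpha,beta,delta,epsilon}, so it must be gamma.
(r2,c4): row 2 has {beta,gamma,delta,zeta}; column 4 has {alpha,beta,gamma,delta,zeta}, so it must be epsilon.
(r4,c1): row 4 has {alpha,beta,delta,epsilon}; column 1 has {beta,delta,epsilon,zeta}, so it must be gamma.
(r4,c3): row 4 has {alpha,beta,gamma,delta,epsilon}; column 3 has {alpha,beta,gamma,delta,epsilon}, so it must be zeta.
(r2,c1): row 2 has {beta,gamma,delta,epsilon,zeta}; column 1 has {beta,gamma,delta,epsilon,zeta}, so it must be alpha.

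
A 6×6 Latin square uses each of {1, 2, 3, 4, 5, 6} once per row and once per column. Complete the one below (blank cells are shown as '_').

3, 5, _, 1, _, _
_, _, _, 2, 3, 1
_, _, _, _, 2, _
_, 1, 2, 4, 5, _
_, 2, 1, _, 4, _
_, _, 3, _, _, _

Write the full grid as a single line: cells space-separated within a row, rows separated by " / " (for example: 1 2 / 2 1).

3 5 4 1 6 2 / 4 6 5 2 3 1 / 1 3 6 5 2 4 / 6 1 2 4 5 3 / 5 2 1 3 4 6 / 2 4 3 6 1 5

(r1,c5): row 1 has {1,3,5}; column 5 has {2,3,4,5}, so it must be 6.
(r4,c1): row 4 has {1,2,4,5}; column 1 has {3}, so it must be 6.
(r4,c6): row 4 has {1,2,4,5,6}; column 6 has {1}, so it must be 3.
(r5,c1): row 5 has {1,2,4}; column 1 has {3,6}, so it must be 5.
(r5,c6): row 5 has {1,2,4,5}; column 6 has {1,3}, so it must be 6.
(r6,c5): row 6 has {3}; column 5 has {2,3,4,5,6}, so it must be 1.
(r1,c3): row 1 has {1,3,5,6}; column 3 has {1,2,3}, so it must be 4.
(r1,c6): row 1 has {1,3,4,5,6}; column 6 has {1,3,6}, so it must be 2.
(r2,c1): row 2 has {1,2,3}; column 1 has {3,5,6}, so it must be 4.
(r2,c2): row 2 has {1,2,3,4}; column 2 has {1,2,5}, so it must be 6.
(r2,c3): row 2 has {1,2,3,4,6}; column 3 has {1,2,3,4}, so it must be 5.
(r3,c1): row 3 has {2}; column 1 has {3,4,5,6}, so it must be 1.
(r3,c3): row 3 has {1,2}; column 3 has {1,2,3,4,5}, so it must be 6.
(r5,c4): row 5 has {1,2,4,5,6}; column 4 has {1,2,4}, so it must be 3.
(r6,c1): row 6 has {1,3}; column 1 has {1,3,4,5,6}, so it must be 2.
(r6,c2): row 6 has {1,2,3}; column 2 has {1,2,5,6}, so it must be 4.
(r6,c6): row 6 has {1,2,3,4}; column 6 has {1,2,3,6}, so it must be 5.
(r3,c2): row 3 has {1,2,6}; column 2 has {1,2,4,5,6}, so it must be 3.
(r3,c4): row 3 has {1,2,3,6}; column 4 has {1,2,3,4}, so it must be 5.
(r3,c6): row 3 has {1,2,3,5,6}; column 6 has {1,2,3,5,6}, so it must be 4.
(r6,c4): row 6 has {1,2,3,4,5}; column 4 has {1,2,3,4,5}, so it must be 6.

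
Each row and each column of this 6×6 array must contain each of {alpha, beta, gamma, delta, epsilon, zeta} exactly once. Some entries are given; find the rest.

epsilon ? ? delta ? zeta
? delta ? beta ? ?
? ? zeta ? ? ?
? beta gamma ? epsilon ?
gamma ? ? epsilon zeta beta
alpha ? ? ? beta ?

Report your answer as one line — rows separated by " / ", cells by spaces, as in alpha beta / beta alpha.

epsilon gamma beta delta alpha zeta / zeta delta alpha beta gamma epsilon / beta epsilon zeta alpha delta gamma / delta beta gamma zeta epsilon alpha / gamma alpha delta epsilon zeta beta / alpha zeta epsilon gamma beta delta

row 2 has {beta,delta}; column 1 has {alpha,gamma,epsilon} — only zeta is left for (r2,c1).
row 4 has {beta,gamma,epsilon}; column 1 has {alpha,gamma,epsilon,zeta} — only delta is left for (r4,c1).
row 4 has {beta,gamma,delta,epsilon}; column 6 has {beta,zeta} — only alpha is left for (r4,c6).
row 5 has {beta,gamma,epsilon,zeta}; column 2 has {beta,delta} — only alpha is left for (r5,c2).
row 5 has {alpha,beta,gamma,epsilon,zeta}; column 3 has {gamma,zeta} — only delta is left for (r5,c3).
row 6 has {alpha,beta}; column 3 has {gamma,delta,zeta} — only epsilon is left for (r6,c3).
row 1 has {delta,epsilon,zeta}; column 2 has {alpha,beta,delta} — only gamma is left for (r1,c2).
row 1 has {gamma,delta,epsilon,zeta}; column 5 has {beta,epsilon,zeta} — only alpha is left for (r1,c5).
row 2 has {beta,delta,zeta}; column 3 has {gamma,delta,epsilon,zeta} — only alpha is left for (r2,c3).
row 2 has {alpha,beta,delta,zeta}; column 5 has {alpha,beta,epsilon,zeta} — only gamma is left for (r2,c5).
row 2 has {alpha,beta,gamma,delta,zeta}; column 6 has {alpha,beta,zeta} — only epsilon is left for (r2,c6).
row 3 has {zeta}; column 1 has {alpha,gamma,delta,epsilon,zeta} — only beta is left for (r3,c1).
row 3 has {beta,zeta}; column 2 has {alpha,beta,gamma,delta} — only epsilon is left for (r3,c2).
row 3 has {beta,epsilon,zeta}; column 5 has {alpha,beta,gamma,epsilon,zeta} — only delta is left for (r3,c5).
row 3 has {beta,delta,epsilon,zeta}; column 6 has {alpha,beta,epsilon,zeta} — only gamma is left for (r3,c6).
row 4 has {alpha,beta,gamma,delta,epsilon}; column 4 has {beta,delta,epsilon} — only zeta is left for (r4,c4).
row 6 has {alpha,beta,epsilon}; column 2 has {alpha,beta,gamma,delta,epsilon} — only zeta is left for (r6,c2).
row 6 has {alpha,beta,epsilon,zeta}; column 4 has {beta,delta,epsilon,zeta} — only gamma is left for (r6,c4).
row 6 has {alpha,beta,gamma,epsilon,zeta}; column 6 has {alpha,beta,gamma,epsilon,zeta} — only delta is left for (r6,c6).
row 1 has {alpha,gamma,delta,epsilon,zeta}; column 3 has {alpha,gamma,delta,epsilon,zeta} — only beta is left for (r1,c3).
row 3 has {beta,gamma,delta,epsilon,zeta}; column 4 has {beta,gamma,delta,epsilon,zeta} — only alpha is left for (r3,c4).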